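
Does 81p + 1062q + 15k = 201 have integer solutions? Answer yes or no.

gcd(1062, 81) = 9  (1062 = 13×81 + 9, 81 = 9×9).
gcd(9, 15) = 3.
3 divides 201, so integer solutions exist.

yes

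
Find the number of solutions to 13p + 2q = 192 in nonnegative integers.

gcd(13, 2) = 1  (13 = 6*2 + 1, 2 = 2*1).
Back-substituting, 13*(1) + 2*(-6) = 1.
Scale by 192: one solution is (192, -1152). Reduce p mod 2: (0, 96).
General: p = 0 + 2t, q = 96 - 13t.
p ≥ 0 ⇒ t ≥ 0; q ≥ 0 ⇒ t ≤ 7. So t ∈ [0, 7]: 8 solutions.

8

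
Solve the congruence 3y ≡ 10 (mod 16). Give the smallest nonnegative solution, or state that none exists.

14

gcd(16, 3) = 1  (16 = 5×3 + 1, 3 = 3×1).
1 divides 10, so solutions exist.
Back-substituting, 3×(-5) + 16×(1) = 1.
So 3×(-5) ≡ 1 (mod 16); multiply by 10: y ≡ -50 (mod 16).
Smallest nonnegative: y = -50 mod 16 = 14.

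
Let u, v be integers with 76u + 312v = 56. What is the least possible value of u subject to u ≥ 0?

gcd(312, 76):
  312 = 4·76 + 8
  76 = 9·8 + 4
  8 = 2·4
so gcd(312, 76) = 4.
4 divides 56, so solutions exist.
Back-substitute for Bézout coefficients:
  4 = 76 - 9·8
  ... = 76·(37) + 312·(-9)
Scale by 56/4 = 14: (u₀, v₀) = (518, -126).
General solution: u = 518 + 78t, v = -126 - 19t for integer t.
u ≥ 0: smallest is 518 mod 78 = 50 (at t = -6), with v = -12.

50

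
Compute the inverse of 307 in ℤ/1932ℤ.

gcd(1932, 307):
  1932 = 6*307 + 90
  307 = 3*90 + 37
  90 = 2*37 + 16
  37 = 2*16 + 5
  16 = 3*5 + 1
  5 = 5*1
so gcd(1932, 307) = 1.
Back-substitute for Bézout coefficients:
  1 = 16 - 3*5
  ... = 307*(-365) + 1932*(58)
So 307*-365 ≡ 1 (mod 1932), and -365 mod 1932 = 1567.

1567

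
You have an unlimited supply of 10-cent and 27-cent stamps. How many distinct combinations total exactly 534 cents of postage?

2

Need nonnegative integers with 10j + 27k = 534.
gcd(10, 27) = 1, and 10·(-8) + 27·(3) = 1.
So (j₀, k₀) = (-4272, 1602); general j = -4272 + 27t, k = 1602 - 10t.
j ≥ 0 ⇒ t ≥ 159; k ≥ 0 ⇒ t ≤ 160. That's 2 values of t.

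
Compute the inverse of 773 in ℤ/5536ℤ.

gcd(5536, 773) = 1  (5536 = 7·773 + 125, 773 = 6·125 + 23, 125 = 5·23 + 10, 23 = 2·10 + 3, 10 = 3·3 + 1, 3 = 3·1).
Back-substituting, 773·(-1683) + 5536·(235) = 1.
So 773·-1683 ≡ 1 (mod 5536), and -1683 mod 5536 = 3853.

3853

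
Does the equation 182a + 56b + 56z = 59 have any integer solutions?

gcd(182, 56) = 14.
gcd(14, 56) = 14.
14 does not divide 59 (remainder 3), so no integer solutions.

no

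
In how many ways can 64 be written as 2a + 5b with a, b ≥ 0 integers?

7

gcd(5, 2) = 1  (5 = 2×2 + 1, 2 = 2×1).
Back-substituting, 2×(-2) + 5×(1) = 1.
Scale by 64: one solution is (-128, 64). Reduce a mod 5: (2, 12).
General: a = 2 + 5t, b = 12 - 2t.
a ≥ 0 ⇒ t ≥ 0; b ≥ 0 ⇒ t ≤ 6. So t ∈ [0, 6]: 7 solutions.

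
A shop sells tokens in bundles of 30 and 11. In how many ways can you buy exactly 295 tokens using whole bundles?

Need nonnegative integers with 30j + 11k = 295.
gcd(30, 11) = 1, and 30·(-4) + 11·(11) = 1.
So (j₀, k₀) = (-1180, 3245); general j = -1180 + 11t, k = 3245 - 30t.
j ≥ 0 ⇒ t ≥ 108; k ≥ 0 ⇒ t ≤ 108. That's 1 value of t.

1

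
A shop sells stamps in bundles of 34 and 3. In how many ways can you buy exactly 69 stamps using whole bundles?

1

Need nonnegative integers with 34j + 3k = 69.
gcd(34, 3) = 1, and 34·(1) + 3·(-11) = 1.
So (j₀, k₀) = (69, -759); general j = 69 + 3t, k = -759 - 34t.
j ≥ 0 ⇒ t ≥ -23; k ≥ 0 ⇒ t ≤ -23. That's 1 value of t.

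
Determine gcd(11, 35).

gcd(35, 11):
  35 = 3·11 + 2
  11 = 5·2 + 1
  2 = 2·1
so gcd(35, 11) = 1.

1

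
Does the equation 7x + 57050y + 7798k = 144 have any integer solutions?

no

gcd(57050, 7) = 7  (57050 = 8150*7).
gcd(7, 7798) = 7.
7 does not divide 144 (remainder 4), so no integer solutions.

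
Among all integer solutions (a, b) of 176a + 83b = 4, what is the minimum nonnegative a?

17

gcd(176, 83) = 1.
1 divides 4, so solutions exist.
By Bézout, 176×(25) + 83×(-53) = 1.
Scale by 4/1 = 4: (a₀, b₀) = (100, -212).
General solution: a = 100 + 83t, b = -212 - 176t for integer t.
a ≥ 0: smallest is 100 mod 83 = 17 (at t = -1), with b = -36.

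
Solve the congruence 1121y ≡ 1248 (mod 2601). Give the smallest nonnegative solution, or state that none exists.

gcd(2601, 1121):
  2601 = 2·1121 + 359
  1121 = 3·359 + 44
  359 = 8·44 + 7
  44 = 6·7 + 2
  7 = 3·2 + 1
  2 = 2·1
so gcd(2601, 1121) = 1.
1 divides 1248, so solutions exist.
Back-substitute for Bézout coefficients:
  1 = 7 - 3·2
  ... = 1121·(-1123) + 2601·(484)
So 1121·(-1123) ≡ 1 (mod 2601); multiply by 1248: y ≡ -1401504 (mod 2601).
Smallest nonnegative: y = -1401504 mod 2601 = 435.

435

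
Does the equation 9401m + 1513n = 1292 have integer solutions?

yes

gcd(9401, 1513) = 17.
17 divides 1292, so integer solutions exist.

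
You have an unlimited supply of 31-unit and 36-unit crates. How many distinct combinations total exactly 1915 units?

2

Need nonnegative integers with 31j + 36k = 1915.
gcd(31, 36) = 1, and 31·(7) + 36·(-6) = 1.
So (j₀, k₀) = (13405, -11490); general j = 13405 + 36t, k = -11490 - 31t.
j ≥ 0 ⇒ t ≥ -372; k ≥ 0 ⇒ t ≤ -371. That's 2 values of t.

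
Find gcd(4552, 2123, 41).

1

gcd(4552, 2123) = 1  (4552 = 2*2123 + 306, 2123 = 6*306 + 287, 306 = 1*287 + 19, 287 = 15*19 + 2, 19 = 9*2 + 1, 2 = 2*1).
gcd(1, 41) = 1.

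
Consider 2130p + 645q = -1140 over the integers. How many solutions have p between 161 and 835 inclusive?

gcd(2130, 645):
  2130 = 3×645 + 195
  645 = 3×195 + 60
  195 = 3×60 + 15
  60 = 4×15
so gcd(2130, 645) = 15.
Back-substitute for Bézout coefficients:
  15 = 195 - 3×60
  ... = 2130×(10) + 645×(-33)
Scale by -76: particular solution (-760, 2508); reduce p mod 43: (14, -48).
General solution: p = 14 + 43t, q = -48 - 142t for integer t.
161 ≤ 14 + 43t ≤ 835 gives t ∈ [4, 19], which is 16 values.

16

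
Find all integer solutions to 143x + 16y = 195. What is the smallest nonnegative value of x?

gcd(143, 16):
  143 = 8*16 + 15
  16 = 1*15 + 1
  15 = 15*1
so gcd(143, 16) = 1.
1 divides 195, so solutions exist.
Back-substitute for Bézout coefficients:
  1 = 16 - 1*15
  ... = 143*(-1) + 16*(9)
Scale by 195/1 = 195: (x₀, y₀) = (-195, 1755).
General solution: x = -195 + 16t, y = 1755 - 143t for integer t.
x ≥ 0: smallest is -195 mod 16 = 13 (at t = 13), with y = -104.

13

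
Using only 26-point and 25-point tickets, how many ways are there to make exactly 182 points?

Need nonnegative integers with 26j + 25k = 182.
gcd(26, 25) = 1, and 26·(1) + 25·(-1) = 1.
So (j₀, k₀) = (182, -182); general j = 182 + 25t, k = -182 - 26t.
j ≥ 0 ⇒ t ≥ -7; k ≥ 0 ⇒ t ≤ -7. That's 1 value of t.

1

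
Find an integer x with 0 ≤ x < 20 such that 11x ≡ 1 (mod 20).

gcd(20, 11):
  20 = 1·11 + 9
  11 = 1·9 + 2
  9 = 4·2 + 1
  2 = 2·1
so gcd(20, 11) = 1.
Back-substitute for Bézout coefficients:
  1 = 9 - 4·2
  ... = 11·(-9) + 20·(5)
So 11·-9 ≡ 1 (mod 20), and -9 mod 20 = 11.

11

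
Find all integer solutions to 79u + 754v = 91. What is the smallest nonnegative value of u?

gcd(754, 79):
  754 = 9×79 + 43
  79 = 1×43 + 36
  43 = 1×36 + 7
  36 = 5×7 + 1
  7 = 7×1
so gcd(754, 79) = 1.
1 divides 91, so solutions exist.
Back-substitute for Bézout coefficients:
  1 = 36 - 5×7
  ... = 79×(105) + 754×(-11)
Scale by 91/1 = 91: (u₀, v₀) = (9555, -1001).
General solution: u = 9555 + 754t, v = -1001 - 79t for integer t.
u ≥ 0: smallest is 9555 mod 754 = 507 (at t = -12), with v = -53.

507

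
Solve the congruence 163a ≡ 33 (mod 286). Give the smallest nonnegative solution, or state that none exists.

209

gcd(286, 163) = 1.
1 divides 33, so solutions exist.
By Bézout, 163*(93) + 286*(-53) = 1.
So 163*(93) ≡ 1 (mod 286); multiply by 33: a ≡ 3069 (mod 286).
Smallest nonnegative: a = 3069 mod 286 = 209.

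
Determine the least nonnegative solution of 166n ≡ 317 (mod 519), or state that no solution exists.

449

gcd(519, 166) = 1.
1 divides 317, so solutions exist.
By Bézout, 166*(247) + 519*(-79) = 1.
So 166*(247) ≡ 1 (mod 519); multiply by 317: n ≡ 78299 (mod 519).
Smallest nonnegative: n = 78299 mod 519 = 449.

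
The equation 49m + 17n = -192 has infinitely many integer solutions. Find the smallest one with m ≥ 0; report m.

11

gcd(49, 17):
  49 = 2*17 + 15
  17 = 1*15 + 2
  15 = 7*2 + 1
  2 = 2*1
so gcd(49, 17) = 1.
1 divides -192, so solutions exist.
Back-substitute for Bézout coefficients:
  1 = 15 - 7*2
  ... = 49*(8) + 17*(-23)
Scale by -192/1 = -192: (m₀, n₀) = (-1536, 4416).
General solution: m = -1536 + 17t, n = 4416 - 49t for integer t.
m ≥ 0: smallest is -1536 mod 17 = 11 (at t = 91), with n = -43.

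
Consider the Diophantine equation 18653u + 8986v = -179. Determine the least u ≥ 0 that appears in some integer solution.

gcd(18653, 8986):
  18653 = 2×8986 + 681
  8986 = 13×681 + 133
  681 = 5×133 + 16
  133 = 8×16 + 5
  16 = 3×5 + 1
  5 = 5×1
so gcd(18653, 8986) = 1.
1 divides -179, so solutions exist.
Back-substitute for Bézout coefficients:
  1 = 16 - 3×5
  ... = 18653×(1689) + 8986×(-3506)
Scale by -179/1 = -179: (u₀, v₀) = (-302331, 627574).
General solution: u = -302331 + 8986t, v = 627574 - 18653t for integer t.
u ≥ 0: smallest is -302331 mod 8986 = 3193 (at t = 34), with v = -6628.

3193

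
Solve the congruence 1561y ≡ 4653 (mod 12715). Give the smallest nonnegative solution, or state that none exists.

gcd(12715, 1561):
  12715 = 8*1561 + 227
  1561 = 6*227 + 199
  227 = 1*199 + 28
  199 = 7*28 + 3
  28 = 9*3 + 1
  3 = 3*1
so gcd(12715, 1561) = 1.
1 divides 4653, so solutions exist.
Back-substitute for Bézout coefficients:
  1 = 28 - 9*3
  ... = 1561*(-4089) + 12715*(502)
So 1561*(-4089) ≡ 1 (mod 12715); multiply by 4653: y ≡ -19026117 (mod 12715).
Smallest nonnegative: y = -19026117 mod 12715 = 8238.

8238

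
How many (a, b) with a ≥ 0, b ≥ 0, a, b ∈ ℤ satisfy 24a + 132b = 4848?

gcd(132, 24):
  132 = 5·24 + 12
  24 = 2·12
so gcd(132, 24) = 12.
Back-substitute for Bézout coefficients:
  12 = 132 - 5·24
  ... = 24·(-5) + 132·(1)
Scale by 404: one solution is (-2020, 404). Reduce a mod 11: (4, 36).
General: a = 4 + 11t, b = 36 - 2t.
a ≥ 0 ⇒ t ≥ 0; b ≥ 0 ⇒ t ≤ 18. So t ∈ [0, 18]: 19 solutions.

19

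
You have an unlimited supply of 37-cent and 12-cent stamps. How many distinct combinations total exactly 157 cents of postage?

1

Need nonnegative integers with 37j + 12k = 157.
gcd(37, 12) = 1, and 37·(1) + 12·(-3) = 1.
So (j₀, k₀) = (157, -471); general j = 157 + 12t, k = -471 - 37t.
j ≥ 0 ⇒ t ≥ -13; k ≥ 0 ⇒ t ≤ -13. That's 1 value of t.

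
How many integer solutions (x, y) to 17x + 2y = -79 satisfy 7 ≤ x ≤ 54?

gcd(17, 2):
  17 = 8×2 + 1
  2 = 2×1
so gcd(17, 2) = 1.
Back-substitute for Bézout coefficients:
  1 = 17 - 8×2
  ... = 17×(1) + 2×(-8)
Scale by -79: particular solution (-79, 632); reduce x mod 2: (1, -48).
General solution: x = 1 + 2t, y = -48 - 17t for integer t.
7 ≤ 1 + 2t ≤ 54 gives t ∈ [3, 26], which is 24 values.

24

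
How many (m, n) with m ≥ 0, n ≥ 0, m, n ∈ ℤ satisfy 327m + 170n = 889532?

gcd(327, 170) = 1.
By Bézout, 327*(13) + 170*(-25) = 1.
One solution: (6, 5221).
General: m = 6 + 170t, n = 5221 - 327t.
m ≥ 0 ⇒ t ≥ 0; n ≥ 0 ⇒ t ≤ 15. So t ∈ [0, 15]: 16 solutions.

16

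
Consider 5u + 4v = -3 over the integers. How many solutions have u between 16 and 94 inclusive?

20

gcd(5, 4) = 1  (5 = 1×4 + 1, 4 = 4×1).
Back-substituting, 5×(1) + 4×(-1) = 1.
Scale by -3: particular solution (-3, 3); reduce u mod 4: (1, -2).
General solution: u = 1 + 4t, v = -2 - 5t for integer t.
16 ≤ 1 + 4t ≤ 94 gives t ∈ [4, 23], which is 20 values.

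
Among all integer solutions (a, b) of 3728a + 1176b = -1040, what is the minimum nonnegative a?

gcd(3728, 1176) = 8  (3728 = 3*1176 + 200, 1176 = 5*200 + 176, 200 = 1*176 + 24, 176 = 7*24 + 8, 24 = 3*8).
8 divides -1040, so solutions exist.
Back-substituting, 3728*(-47) + 1176*(149) = 8.
Scale by -1040/8 = -130: (a₀, b₀) = (6110, -19370).
General solution: a = 6110 + 147t, b = -19370 - 466t for integer t.
a ≥ 0: smallest is 6110 mod 147 = 83 (at t = -41), with b = -264.

83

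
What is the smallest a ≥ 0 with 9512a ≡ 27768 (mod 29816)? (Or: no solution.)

gcd(29816, 9512) = 8.
8 divides 27768, so solutions exist.
By Bézout, 9512*(-1188) + 29816*(379) = 8.
So 9512*(-1188) ≡ 8 (mod 29816); multiply by 3471: a ≡ -4123548 (mod 3727).
Smallest nonnegative: a = -4123548 mod 3727 = 2241.

2241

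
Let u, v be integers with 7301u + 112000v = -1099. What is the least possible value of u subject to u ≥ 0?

gcd(112000, 7301) = 7.
7 divides -1099, so solutions exist.
By Bézout, 7301×(-5093) + 112000×(332) = 7.
Scale by -1099/7 = -157: (u₀, v₀) = (799601, -52124).
General solution: u = 799601 + 16000t, v = -52124 - 1043t for integer t.
u ≥ 0: smallest is 799601 mod 16000 = 15601 (at t = -49), with v = -1017.

15601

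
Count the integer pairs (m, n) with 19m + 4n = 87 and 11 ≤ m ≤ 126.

gcd(19, 4) = 1  (19 = 4*4 + 3, 4 = 1*3 + 1, 3 = 3*1).
Back-substituting, 19*(-1) + 4*(5) = 1.
Scale by 87: particular solution (-87, 435); reduce m mod 4: (1, 17).
General solution: m = 1 + 4t, n = 17 - 19t for integer t.
11 ≤ 1 + 4t ≤ 126 gives t ∈ [3, 31], which is 29 values.

29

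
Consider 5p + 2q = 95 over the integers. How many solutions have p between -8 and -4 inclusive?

2

gcd(5, 2) = 1.
By Bézout, 5×(1) + 2×(-2) = 1.
Particular solution: (1, 45).
General solution: p = 1 + 2t, q = 45 - 5t for integer t.
-8 ≤ 1 + 2t ≤ -4 gives t ∈ [-4, -3], which is 2 values.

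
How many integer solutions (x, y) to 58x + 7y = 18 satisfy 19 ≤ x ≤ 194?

25

gcd(58, 7):
  58 = 8×7 + 2
  7 = 3×2 + 1
  2 = 2×1
so gcd(58, 7) = 1.
Back-substitute for Bézout coefficients:
  1 = 7 - 3×2
  ... = 58×(-3) + 7×(25)
Scale by 18: particular solution (-54, 450); reduce x mod 7: (2, -14).
General solution: x = 2 + 7t, y = -14 - 58t for integer t.
19 ≤ 2 + 7t ≤ 194 gives t ∈ [3, 27], which is 25 values.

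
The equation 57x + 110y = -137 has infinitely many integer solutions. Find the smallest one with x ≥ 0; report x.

69

gcd(110, 57):
  110 = 1*57 + 53
  57 = 1*53 + 4
  53 = 13*4 + 1
  4 = 4*1
so gcd(110, 57) = 1.
1 divides -137, so solutions exist.
Back-substitute for Bézout coefficients:
  1 = 53 - 13*4
  ... = 57*(-27) + 110*(14)
Scale by -137/1 = -137: (x₀, y₀) = (3699, -1918).
General solution: x = 3699 + 110t, y = -1918 - 57t for integer t.
x ≥ 0: smallest is 3699 mod 110 = 69 (at t = -33), with y = -37.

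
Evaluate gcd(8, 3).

1

gcd(8, 3):
  8 = 2×3 + 2
  3 = 1×2 + 1
  2 = 2×1
so gcd(8, 3) = 1.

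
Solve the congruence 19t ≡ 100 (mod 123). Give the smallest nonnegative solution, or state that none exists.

gcd(123, 19) = 1  (123 = 6·19 + 9, 19 = 2·9 + 1, 9 = 9·1).
1 divides 100, so solutions exist.
Back-substituting, 19·(13) + 123·(-2) = 1.
So 19·(13) ≡ 1 (mod 123); multiply by 100: t ≡ 1300 (mod 123).
Smallest nonnegative: t = 1300 mod 123 = 70.

70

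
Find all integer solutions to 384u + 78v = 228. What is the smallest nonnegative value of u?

1

gcd(384, 78):
  384 = 4×78 + 72
  78 = 1×72 + 6
  72 = 12×6
so gcd(384, 78) = 6.
6 divides 228, so solutions exist.
Back-substitute for Bézout coefficients:
  6 = 78 - 1×72
  ... = 384×(-1) + 78×(5)
Scale by 228/6 = 38: (u₀, v₀) = (-38, 190).
General solution: u = -38 + 13t, v = 190 - 64t for integer t.
u ≥ 0: smallest is -38 mod 13 = 1 (at t = 3), with v = -2.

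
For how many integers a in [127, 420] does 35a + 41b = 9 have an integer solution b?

7

gcd(41, 35) = 1.
By Bézout, 35×(-7) + 41×(6) = 1.
Particular solution: (19, -16).
General solution: a = 19 + 41t, b = -16 - 35t for integer t.
127 ≤ 19 + 41t ≤ 420 gives t ∈ [3, 9], which is 7 values.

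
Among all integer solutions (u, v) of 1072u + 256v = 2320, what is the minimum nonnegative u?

gcd(1072, 256):
  1072 = 4·256 + 48
  256 = 5·48 + 16
  48 = 3·16
so gcd(1072, 256) = 16.
16 divides 2320, so solutions exist.
Back-substitute for Bézout coefficients:
  16 = 256 - 5·48
  ... = 1072·(-5) + 256·(21)
Scale by 2320/16 = 145: (u₀, v₀) = (-725, 3045).
General solution: u = -725 + 16t, v = 3045 - 67t for integer t.
u ≥ 0: smallest is -725 mod 16 = 11 (at t = 46), with v = -37.

11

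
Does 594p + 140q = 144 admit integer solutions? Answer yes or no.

yes

gcd(594, 140) = 2  (594 = 4×140 + 34, 140 = 4×34 + 4, 34 = 8×4 + 2, 4 = 2×2).
2 divides 144, so integer solutions exist.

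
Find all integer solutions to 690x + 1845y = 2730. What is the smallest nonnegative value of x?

20

gcd(1845, 690):
  1845 = 2·690 + 465
  690 = 1·465 + 225
  465 = 2·225 + 15
  225 = 15·15
so gcd(1845, 690) = 15.
15 divides 2730, so solutions exist.
Back-substitute for Bézout coefficients:
  15 = 465 - 2·225
  ... = 690·(-8) + 1845·(3)
Scale by 2730/15 = 182: (x₀, y₀) = (-1456, 546).
General solution: x = -1456 + 123t, y = 546 - 46t for integer t.
x ≥ 0: smallest is -1456 mod 123 = 20 (at t = 12), with y = -6.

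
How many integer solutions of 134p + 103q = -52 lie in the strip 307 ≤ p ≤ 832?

5

gcd(134, 103) = 1  (134 = 1·103 + 31, 103 = 3·31 + 10, 31 = 3·10 + 1, 10 = 10·1).
Back-substituting, 134·(10) + 103·(-13) = 1.
Scale by -52: particular solution (-520, 676); reduce p mod 103: (98, -128).
General solution: p = 98 + 103t, q = -128 - 134t for integer t.
307 ≤ 98 + 103t ≤ 832 gives t ∈ [3, 7], which is 5 values.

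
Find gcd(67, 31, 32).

1

gcd(67, 31) = 1.
gcd(1, 32) = 1.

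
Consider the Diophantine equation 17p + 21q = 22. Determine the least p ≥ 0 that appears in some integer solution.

gcd(21, 17) = 1.
1 divides 22, so solutions exist.
By Bézout, 17×(5) + 21×(-4) = 1.
Scale by 22/1 = 22: (p₀, q₀) = (110, -88).
General solution: p = 110 + 21t, q = -88 - 17t for integer t.
p ≥ 0: smallest is 110 mod 21 = 5 (at t = -5), with q = -3.

5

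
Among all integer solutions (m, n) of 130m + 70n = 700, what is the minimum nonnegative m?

gcd(130, 70) = 10.
10 divides 700, so solutions exist.
By Bézout, 130×(-1) + 70×(2) = 10.
Scale by 700/10 = 70: (m₀, n₀) = (-70, 140).
General solution: m = -70 + 7t, n = 140 - 13t for integer t.
m ≥ 0: smallest is -70 mod 7 = 0 (at t = 10), with n = 10.

0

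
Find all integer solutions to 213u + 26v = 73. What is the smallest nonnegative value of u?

gcd(213, 26):
  213 = 8*26 + 5
  26 = 5*5 + 1
  5 = 5*1
so gcd(213, 26) = 1.
1 divides 73, so solutions exist.
Back-substitute for Bézout coefficients:
  1 = 26 - 5*5
  ... = 213*(-5) + 26*(41)
Scale by 73/1 = 73: (u₀, v₀) = (-365, 2993).
General solution: u = -365 + 26t, v = 2993 - 213t for integer t.
u ≥ 0: smallest is -365 mod 26 = 25 (at t = 15), with v = -202.

25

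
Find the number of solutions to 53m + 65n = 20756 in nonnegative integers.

6

gcd(65, 53) = 1  (65 = 1·53 + 12, 53 = 4·12 + 5, 12 = 2·5 + 2, 5 = 2·2 + 1, 2 = 2·1).
Back-substituting, 53·(27) + 65·(-22) = 1.
Scale by 20756: one solution is (560412, -456632). Reduce m mod 65: (47, 281).
General: m = 47 + 65t, n = 281 - 53t.
m ≥ 0 ⇒ t ≥ 0; n ≥ 0 ⇒ t ≤ 5. So t ∈ [0, 5]: 6 solutions.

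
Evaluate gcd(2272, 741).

1

gcd(2272, 741):
  2272 = 3·741 + 49
  741 = 15·49 + 6
  49 = 8·6 + 1
  6 = 6·1
so gcd(2272, 741) = 1.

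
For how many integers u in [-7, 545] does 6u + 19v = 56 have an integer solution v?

29

gcd(19, 6) = 1.
By Bézout, 6·(-3) + 19·(1) = 1.
Particular solution: (3, 2).
General solution: u = 3 + 19t, v = 2 - 6t for integer t.
-7 ≤ 3 + 19t ≤ 545 gives t ∈ [0, 28], which is 29 values.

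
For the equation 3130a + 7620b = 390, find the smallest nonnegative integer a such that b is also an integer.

711

gcd(7620, 3130):
  7620 = 2·3130 + 1360
  3130 = 2·1360 + 410
  1360 = 3·410 + 130
  410 = 3·130 + 20
  130 = 6·20 + 10
  20 = 2·10
so gcd(7620, 3130) = 10.
10 divides 390, so solutions exist.
Back-substitute for Bézout coefficients:
  10 = 130 - 6·20
  ... = 3130·(-353) + 7620·(145)
Scale by 390/10 = 39: (a₀, b₀) = (-13767, 5655).
General solution: a = -13767 + 762t, b = 5655 - 313t for integer t.
a ≥ 0: smallest is -13767 mod 762 = 711 (at t = 19), with b = -292.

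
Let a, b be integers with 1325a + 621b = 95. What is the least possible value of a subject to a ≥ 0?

61

gcd(1325, 621):
  1325 = 2*621 + 83
  621 = 7*83 + 40
  83 = 2*40 + 3
  40 = 13*3 + 1
  3 = 3*1
so gcd(1325, 621) = 1.
1 divides 95, so solutions exist.
Back-substitute for Bézout coefficients:
  1 = 40 - 13*3
  ... = 1325*(-202) + 621*(431)
Scale by 95/1 = 95: (a₀, b₀) = (-19190, 40945).
General solution: a = -19190 + 621t, b = 40945 - 1325t for integer t.
a ≥ 0: smallest is -19190 mod 621 = 61 (at t = 31), with b = -130.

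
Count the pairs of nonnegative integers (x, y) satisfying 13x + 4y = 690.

gcd(13, 4) = 1.
By Bézout, 13·(1) + 4·(-3) = 1.
One solution: (2, 166).
General: x = 2 + 4t, y = 166 - 13t.
x ≥ 0 ⇒ t ≥ 0; y ≥ 0 ⇒ t ≤ 12. So t ∈ [0, 12]: 13 solutions.

13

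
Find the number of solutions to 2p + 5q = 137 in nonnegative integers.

gcd(5, 2) = 1  (5 = 2·2 + 1, 2 = 2·1).
Back-substituting, 2·(-2) + 5·(1) = 1.
Scale by 137: one solution is (-274, 137). Reduce p mod 5: (1, 27).
General: p = 1 + 5t, q = 27 - 2t.
p ≥ 0 ⇒ t ≥ 0; q ≥ 0 ⇒ t ≤ 13. So t ∈ [0, 13]: 14 solutions.

14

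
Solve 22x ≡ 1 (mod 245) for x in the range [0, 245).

gcd(245, 22):
  245 = 11×22 + 3
  22 = 7×3 + 1
  3 = 3×1
so gcd(245, 22) = 1.
Back-substitute for Bézout coefficients:
  1 = 22 - 7×3
  ... = 22×(78) + 245×(-7)
So 22×78 ≡ 1 (mod 245), and 78 mod 245 = 78.

78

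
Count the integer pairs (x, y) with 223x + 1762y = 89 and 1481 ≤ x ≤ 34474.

gcd(1762, 223) = 1.
By Bézout, 223*(561) + 1762*(-71) = 1.
Particular solution: (593, -75).
General solution: x = 593 + 1762t, y = -75 - 223t for integer t.
1481 ≤ 593 + 1762t ≤ 34474 gives t ∈ [1, 19], which is 19 values.

19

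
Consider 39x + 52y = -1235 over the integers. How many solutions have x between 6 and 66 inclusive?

gcd(52, 39):
  52 = 1*39 + 13
  39 = 3*13
so gcd(52, 39) = 13.
Back-substitute for Bézout coefficients:
  13 = 52 - 1*39
  ... = 39*(-1) + 52*(1)
Scale by -95: particular solution (95, -95); reduce x mod 4: (3, -26).
General solution: x = 3 + 4t, y = -26 - 3t for integer t.
6 ≤ 3 + 4t ≤ 66 gives t ∈ [1, 15], which is 15 values.

15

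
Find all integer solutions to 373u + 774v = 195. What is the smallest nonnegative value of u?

69

gcd(774, 373):
  774 = 2·373 + 28
  373 = 13·28 + 9
  28 = 3·9 + 1
  9 = 9·1
so gcd(774, 373) = 1.
1 divides 195, so solutions exist.
Back-substitute for Bézout coefficients:
  1 = 28 - 3·9
  ... = 373·(-83) + 774·(40)
Scale by 195/1 = 195: (u₀, v₀) = (-16185, 7800).
General solution: u = -16185 + 774t, v = 7800 - 373t for integer t.
u ≥ 0: smallest is -16185 mod 774 = 69 (at t = 21), with v = -33.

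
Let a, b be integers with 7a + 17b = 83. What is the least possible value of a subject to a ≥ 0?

7

gcd(17, 7) = 1.
1 divides 83, so solutions exist.
By Bézout, 7×(5) + 17×(-2) = 1.
Scale by 83/1 = 83: (a₀, b₀) = (415, -166).
General solution: a = 415 + 17t, b = -166 - 7t for integer t.
a ≥ 0: smallest is 415 mod 17 = 7 (at t = -24), with b = 2.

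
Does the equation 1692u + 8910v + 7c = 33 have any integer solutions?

yes

gcd(8910, 1692) = 18  (8910 = 5·1692 + 450, 1692 = 3·450 + 342, 450 = 1·342 + 108, 342 = 3·108 + 18, 108 = 6·18).
gcd(18, 7) = 1.
1 divides 33, so integer solutions exist.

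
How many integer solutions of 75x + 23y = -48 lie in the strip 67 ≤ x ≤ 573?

22

gcd(75, 23):
  75 = 3*23 + 6
  23 = 3*6 + 5
  6 = 1*5 + 1
  5 = 5*1
so gcd(75, 23) = 1.
Back-substitute for Bézout coefficients:
  1 = 6 - 1*5
  ... = 75*(4) + 23*(-13)
Scale by -48: particular solution (-192, 624); reduce x mod 23: (15, -51).
General solution: x = 15 + 23t, y = -51 - 75t for integer t.
67 ≤ 15 + 23t ≤ 573 gives t ∈ [3, 24], which is 22 values.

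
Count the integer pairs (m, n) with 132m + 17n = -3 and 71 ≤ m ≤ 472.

gcd(132, 17) = 1  (132 = 7×17 + 13, 17 = 1×13 + 4, 13 = 3×4 + 1, 4 = 4×1).
Back-substituting, 132×(4) + 17×(-31) = 1.
Scale by -3: particular solution (-12, 93); reduce m mod 17: (5, -39).
General solution: m = 5 + 17t, n = -39 - 132t for integer t.
71 ≤ 5 + 17t ≤ 472 gives t ∈ [4, 27], which is 24 values.

24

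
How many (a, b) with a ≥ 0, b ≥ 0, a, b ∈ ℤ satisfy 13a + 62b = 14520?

gcd(62, 13) = 1.
By Bézout, 13*(-19) + 62*(4) = 1.
One solution: (20, 230).
General: a = 20 + 62t, b = 230 - 13t.
a ≥ 0 ⇒ t ≥ 0; b ≥ 0 ⇒ t ≤ 17. So t ∈ [0, 17]: 18 solutions.

18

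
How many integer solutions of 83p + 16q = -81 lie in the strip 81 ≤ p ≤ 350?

gcd(83, 16) = 1.
By Bézout, 83*(-5) + 16*(26) = 1.
Particular solution: (5, -31).
General solution: p = 5 + 16t, q = -31 - 83t for integer t.
81 ≤ 5 + 16t ≤ 350 gives t ∈ [5, 21], which is 17 values.

17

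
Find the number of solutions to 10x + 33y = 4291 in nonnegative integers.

gcd(33, 10) = 1  (33 = 3*10 + 3, 10 = 3*3 + 1, 3 = 3*1).
Back-substituting, 10*(10) + 33*(-3) = 1.
Scale by 4291: one solution is (42910, -12873). Reduce x mod 33: (10, 127).
General: x = 10 + 33t, y = 127 - 10t.
x ≥ 0 ⇒ t ≥ 0; y ≥ 0 ⇒ t ≤ 12. So t ∈ [0, 12]: 13 solutions.

13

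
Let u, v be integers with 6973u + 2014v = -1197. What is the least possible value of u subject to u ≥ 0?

29

gcd(6973, 2014) = 19.
19 divides -1197, so solutions exist.
By Bézout, 6973·(13) + 2014·(-45) = 19.
Scale by -1197/19 = -63: (u₀, v₀) = (-819, 2835).
General solution: u = -819 + 106t, v = 2835 - 367t for integer t.
u ≥ 0: smallest is -819 mod 106 = 29 (at t = 8), with v = -101.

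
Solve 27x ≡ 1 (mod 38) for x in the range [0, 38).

gcd(38, 27):
  38 = 1·27 + 11
  27 = 2·11 + 5
  11 = 2·5 + 1
  5 = 5·1
so gcd(38, 27) = 1.
Back-substitute for Bézout coefficients:
  1 = 11 - 2·5
  ... = 27·(-7) + 38·(5)
So 27·-7 ≡ 1 (mod 38), and -7 mod 38 = 31.

31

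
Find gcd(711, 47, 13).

gcd(711, 47) = 1  (711 = 15·47 + 6, 47 = 7·6 + 5, 6 = 1·5 + 1, 5 = 5·1).
gcd(1, 13) = 1.

1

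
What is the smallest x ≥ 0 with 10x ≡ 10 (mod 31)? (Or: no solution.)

gcd(31, 10) = 1  (31 = 3·10 + 1, 10 = 10·1).
1 divides 10, so solutions exist.
Back-substituting, 10·(-3) + 31·(1) = 1.
So 10·(-3) ≡ 1 (mod 31); multiply by 10: x ≡ -30 (mod 31).
Smallest nonnegative: x = -30 mod 31 = 1.

1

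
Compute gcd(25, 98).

gcd(98, 25):
  98 = 3×25 + 23
  25 = 1×23 + 2
  23 = 11×2 + 1
  2 = 2×1
so gcd(98, 25) = 1.

1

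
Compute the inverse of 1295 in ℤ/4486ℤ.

gcd(4486, 1295) = 1.
By Bézout, 1295*(-627) + 4486*(181) = 1.
So 1295*-627 ≡ 1 (mod 4486), and -627 mod 4486 = 3859.

3859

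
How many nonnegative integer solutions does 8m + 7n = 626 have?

gcd(8, 7) = 1.
By Bézout, 8×(1) + 7×(-1) = 1.
One solution: (3, 86).
General: m = 3 + 7t, n = 86 - 8t.
m ≥ 0 ⇒ t ≥ 0; n ≥ 0 ⇒ t ≤ 10. So t ∈ [0, 10]: 11 solutions.

11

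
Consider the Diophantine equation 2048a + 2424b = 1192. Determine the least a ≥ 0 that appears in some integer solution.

gcd(2424, 2048):
  2424 = 1×2048 + 376
  2048 = 5×376 + 168
  376 = 2×168 + 40
  168 = 4×40 + 8
  40 = 5×8
so gcd(2424, 2048) = 8.
8 divides 1192, so solutions exist.
Back-substitute for Bézout coefficients:
  8 = 168 - 4×40
  ... = 2048×(58) + 2424×(-49)
Scale by 1192/8 = 149: (a₀, b₀) = (8642, -7301).
General solution: a = 8642 + 303t, b = -7301 - 256t for integer t.
a ≥ 0: smallest is 8642 mod 303 = 158 (at t = -28), with b = -133.

158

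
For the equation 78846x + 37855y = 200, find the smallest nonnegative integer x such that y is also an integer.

13230

gcd(78846, 37855):
  78846 = 2×37855 + 3136
  37855 = 12×3136 + 223
  3136 = 14×223 + 14
  223 = 15×14 + 13
  14 = 1×13 + 1
  13 = 13×1
so gcd(78846, 37855) = 1.
1 divides 200, so solutions exist.
Back-substitute for Bézout coefficients:
  1 = 14 - 1×13
  ... = 78846×(2716) + 37855×(-5657)
Scale by 200/1 = 200: (x₀, y₀) = (543200, -1131400).
General solution: x = 543200 + 37855t, y = -1131400 - 78846t for integer t.
x ≥ 0: smallest is 543200 mod 37855 = 13230 (at t = -14), with y = -27556.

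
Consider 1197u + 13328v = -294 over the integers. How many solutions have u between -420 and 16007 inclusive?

gcd(13328, 1197) = 7  (13328 = 11*1197 + 161, 1197 = 7*161 + 70, 161 = 2*70 + 21, 70 = 3*21 + 7, 21 = 3*7).
Back-substituting, 1197*(579) + 13328*(-52) = 7.
Scale by -42: particular solution (-24318, 2184); reduce u mod 1904: (434, -39).
General solution: u = 434 + 1904t, v = -39 - 171t for integer t.
-420 ≤ 434 + 1904t ≤ 16007 gives t ∈ [0, 8], which is 9 values.

9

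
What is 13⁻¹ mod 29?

9

gcd(29, 13) = 1  (29 = 2*13 + 3, 13 = 4*3 + 1, 3 = 3*1).
Back-substituting, 13*(9) + 29*(-4) = 1.
So 13*9 ≡ 1 (mod 29), and 9 mod 29 = 9.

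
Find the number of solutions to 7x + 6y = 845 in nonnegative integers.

20

gcd(7, 6) = 1  (7 = 1·6 + 1, 6 = 6·1).
Back-substituting, 7·(1) + 6·(-1) = 1.
Scale by 845: one solution is (845, -845). Reduce x mod 6: (5, 135).
General: x = 5 + 6t, y = 135 - 7t.
x ≥ 0 ⇒ t ≥ 0; y ≥ 0 ⇒ t ≤ 19. So t ∈ [0, 19]: 20 solutions.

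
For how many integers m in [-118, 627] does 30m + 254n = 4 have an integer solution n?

6

gcd(254, 30) = 2.
By Bézout, 30*(17) + 254*(-2) = 2.
Particular solution: (34, -4).
General solution: m = 34 + 127t, n = -4 - 15t for integer t.
-118 ≤ 34 + 127t ≤ 627 gives t ∈ [-1, 4], which is 6 values.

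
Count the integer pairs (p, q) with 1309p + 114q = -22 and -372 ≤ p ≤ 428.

7

gcd(1309, 114):
  1309 = 11×114 + 55
  114 = 2×55 + 4
  55 = 13×4 + 3
  4 = 1×3 + 1
  3 = 3×1
so gcd(1309, 114) = 1.
Back-substitute for Bézout coefficients:
  1 = 4 - 1×3
  ... = 1309×(-29) + 114×(333)
Scale by -22: particular solution (638, -7326); reduce p mod 114: (68, -781).
General solution: p = 68 + 114t, q = -781 - 1309t for integer t.
-372 ≤ 68 + 114t ≤ 428 gives t ∈ [-3, 3], which is 7 values.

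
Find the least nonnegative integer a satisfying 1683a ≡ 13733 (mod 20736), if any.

gcd(20736, 1683) = 9  (20736 = 12×1683 + 540, 1683 = 3×540 + 63, 540 = 8×63 + 36, 63 = 1×36 + 27, 36 = 1×27 + 9, 27 = 3×9).
9 does not divide 13733, so the congruence has no solution.

no solution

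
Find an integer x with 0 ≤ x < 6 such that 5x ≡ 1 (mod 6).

gcd(6, 5):
  6 = 1·5 + 1
  5 = 5·1
so gcd(6, 5) = 1.
Back-substitute for Bézout coefficients:
  1 = 6 - 1·5
  ... = 5·(-1) + 6·(1)
So 5·-1 ≡ 1 (mod 6), and -1 mod 6 = 5.

5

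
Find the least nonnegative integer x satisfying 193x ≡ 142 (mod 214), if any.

34

gcd(214, 193) = 1.
1 divides 142, so solutions exist.
By Bézout, 193*(-51) + 214*(46) = 1.
So 193*(-51) ≡ 1 (mod 214); multiply by 142: x ≡ -7242 (mod 214).
Smallest nonnegative: x = -7242 mod 214 = 34.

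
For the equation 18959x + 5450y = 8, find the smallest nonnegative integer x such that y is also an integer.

gcd(18959, 5450):
  18959 = 3*5450 + 2609
  5450 = 2*2609 + 232
  2609 = 11*232 + 57
  232 = 4*57 + 4
  57 = 14*4 + 1
  4 = 4*1
so gcd(18959, 5450) = 1.
1 divides 8, so solutions exist.
Back-substitute for Bézout coefficients:
  1 = 57 - 14*4
  ... = 18959*(1339) + 5450*(-4658)
Scale by 8/1 = 8: (x₀, y₀) = (10712, -37264).
General solution: x = 10712 + 5450t, y = -37264 - 18959t for integer t.
x ≥ 0: smallest is 10712 mod 5450 = 5262 (at t = -1), with y = -18305.

5262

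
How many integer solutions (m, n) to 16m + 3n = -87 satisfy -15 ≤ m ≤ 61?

26

gcd(16, 3):
  16 = 5×3 + 1
  3 = 3×1
so gcd(16, 3) = 1.
Back-substitute for Bézout coefficients:
  1 = 16 - 5×3
  ... = 16×(1) + 3×(-5)
Scale by -87: particular solution (-87, 435); reduce m mod 3: (0, -29).
General solution: m = 0 + 3t, n = -29 - 16t for integer t.
-15 ≤ 0 + 3t ≤ 61 gives t ∈ [-5, 20], which is 26 values.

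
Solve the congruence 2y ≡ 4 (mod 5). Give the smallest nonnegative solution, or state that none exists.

gcd(5, 2):
  5 = 2·2 + 1
  2 = 2·1
so gcd(5, 2) = 1.
1 divides 4, so solutions exist.
Back-substitute for Bézout coefficients:
  1 = 5 - 2·2
  ... = 2·(-2) + 5·(1)
So 2·(-2) ≡ 1 (mod 5); multiply by 4: y ≡ -8 (mod 5).
Smallest nonnegative: y = -8 mod 5 = 2.

2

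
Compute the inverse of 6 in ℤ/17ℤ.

3

gcd(17, 6) = 1  (17 = 2*6 + 5, 6 = 1*5 + 1, 5 = 5*1).
Back-substituting, 6*(3) + 17*(-1) = 1.
So 6*3 ≡ 1 (mod 17), and 3 mod 17 = 3.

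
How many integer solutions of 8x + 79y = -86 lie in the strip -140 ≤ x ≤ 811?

gcd(79, 8) = 1  (79 = 9·8 + 7, 8 = 1·7 + 1, 7 = 7·1).
Back-substituting, 8·(10) + 79·(-1) = 1.
Scale by -86: particular solution (-860, 86); reduce x mod 79: (9, -2).
General solution: x = 9 + 79t, y = -2 - 8t for integer t.
-140 ≤ 9 + 79t ≤ 811 gives t ∈ [-1, 10], which is 12 values.

12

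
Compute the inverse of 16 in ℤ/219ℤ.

178

gcd(219, 16) = 1.
By Bézout, 16*(-41) + 219*(3) = 1.
So 16*-41 ≡ 1 (mod 219), and -41 mod 219 = 178.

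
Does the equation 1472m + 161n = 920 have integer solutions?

gcd(1472, 161) = 23  (1472 = 9×161 + 23, 161 = 7×23).
23 divides 920, so integer solutions exist.

yes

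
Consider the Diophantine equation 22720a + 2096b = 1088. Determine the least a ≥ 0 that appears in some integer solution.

3

gcd(22720, 2096) = 16.
16 divides 1088, so solutions exist.
By Bézout, 22720×(-25) + 2096×(271) = 16.
Scale by 1088/16 = 68: (a₀, b₀) = (-1700, 18428).
General solution: a = -1700 + 131t, b = 18428 - 1420t for integer t.
a ≥ 0: smallest is -1700 mod 131 = 3 (at t = 13), with b = -32.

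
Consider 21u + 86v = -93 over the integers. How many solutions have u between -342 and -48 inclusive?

3

gcd(86, 21):
  86 = 4×21 + 2
  21 = 10×2 + 1
  2 = 2×1
so gcd(86, 21) = 1.
Back-substitute for Bézout coefficients:
  1 = 21 - 10×2
  ... = 21×(41) + 86×(-10)
Scale by -93: particular solution (-3813, 930); reduce u mod 86: (57, -15).
General solution: u = 57 + 86t, v = -15 - 21t for integer t.
-342 ≤ 57 + 86t ≤ -48 gives t ∈ [-4, -2], which is 3 values.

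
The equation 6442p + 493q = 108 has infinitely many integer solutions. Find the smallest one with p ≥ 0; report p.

gcd(6442, 493) = 1  (6442 = 13×493 + 33, 493 = 14×33 + 31, 33 = 1×31 + 2, 31 = 15×2 + 1, 2 = 2×1).
1 divides 108, so solutions exist.
Back-substituting, 6442×(-239) + 493×(3123) = 1.
Scale by 108/1 = 108: (p₀, q₀) = (-25812, 337284).
General solution: p = -25812 + 493t, q = 337284 - 6442t for integer t.
p ≥ 0: smallest is -25812 mod 493 = 317 (at t = 53), with q = -4142.

317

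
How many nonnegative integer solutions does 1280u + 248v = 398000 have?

10

gcd(1280, 248):
  1280 = 5*248 + 40
  248 = 6*40 + 8
  40 = 5*8
so gcd(1280, 248) = 8.
Back-substitute for Bézout coefficients:
  8 = 248 - 6*40
  ... = 1280*(-6) + 248*(31)
Scale by 49750: one solution is (-298500, 1542250). Reduce u mod 31: (30, 1450).
General: u = 30 + 31t, v = 1450 - 160t.
u ≥ 0 ⇒ t ≥ 0; v ≥ 0 ⇒ t ≤ 9. So t ∈ [0, 9]: 10 solutions.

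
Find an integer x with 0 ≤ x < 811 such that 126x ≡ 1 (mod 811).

gcd(811, 126) = 1.
By Bézout, 126*(-354) + 811*(55) = 1.
So 126*-354 ≡ 1 (mod 811), and -354 mod 811 = 457.

457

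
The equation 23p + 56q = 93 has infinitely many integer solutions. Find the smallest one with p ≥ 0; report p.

gcd(56, 23) = 1.
1 divides 93, so solutions exist.
By Bézout, 23·(-17) + 56·(7) = 1.
Scale by 93/1 = 93: (p₀, q₀) = (-1581, 651).
General solution: p = -1581 + 56t, q = 651 - 23t for integer t.
p ≥ 0: smallest is -1581 mod 56 = 43 (at t = 29), with q = -16.

43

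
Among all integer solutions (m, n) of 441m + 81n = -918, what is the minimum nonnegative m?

6

gcd(441, 81) = 9.
9 divides -918, so solutions exist.
By Bézout, 441×(-2) + 81×(11) = 9.
Scale by -918/9 = -102: (m₀, n₀) = (204, -1122).
General solution: m = 204 + 9t, n = -1122 - 49t for integer t.
m ≥ 0: smallest is 204 mod 9 = 6 (at t = -22), with n = -44.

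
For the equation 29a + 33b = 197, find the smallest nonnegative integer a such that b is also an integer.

25

gcd(33, 29) = 1.
1 divides 197, so solutions exist.
By Bézout, 29*(8) + 33*(-7) = 1.
Scale by 197/1 = 197: (a₀, b₀) = (1576, -1379).
General solution: a = 1576 + 33t, b = -1379 - 29t for integer t.
a ≥ 0: smallest is 1576 mod 33 = 25 (at t = -47), with b = -16.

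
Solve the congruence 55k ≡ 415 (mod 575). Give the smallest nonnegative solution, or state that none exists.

18

gcd(575, 55) = 5  (575 = 10*55 + 25, 55 = 2*25 + 5, 25 = 5*5).
5 divides 415, so solutions exist.
Back-substituting, 55*(21) + 575*(-2) = 5.
So 55*(21) ≡ 5 (mod 575); multiply by 83: k ≡ 1743 (mod 115).
Smallest nonnegative: k = 1743 mod 115 = 18.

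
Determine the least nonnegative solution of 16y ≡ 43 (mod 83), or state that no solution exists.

gcd(83, 16) = 1.
1 divides 43, so solutions exist.
By Bézout, 16·(26) + 83·(-5) = 1.
So 16·(26) ≡ 1 (mod 83); multiply by 43: y ≡ 1118 (mod 83).
Smallest nonnegative: y = 1118 mod 83 = 39.

39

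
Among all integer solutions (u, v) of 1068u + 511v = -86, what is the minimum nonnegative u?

87

gcd(1068, 511):
  1068 = 2·511 + 46
  511 = 11·46 + 5
  46 = 9·5 + 1
  5 = 5·1
so gcd(1068, 511) = 1.
1 divides -86, so solutions exist.
Back-substitute for Bézout coefficients:
  1 = 46 - 9·5
  ... = 1068·(100) + 511·(-209)
Scale by -86/1 = -86: (u₀, v₀) = (-8600, 17974).
General solution: u = -8600 + 511t, v = 17974 - 1068t for integer t.
u ≥ 0: smallest is -8600 mod 511 = 87 (at t = 17), with v = -182.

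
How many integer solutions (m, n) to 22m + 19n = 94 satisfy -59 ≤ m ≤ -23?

2

gcd(22, 19):
  22 = 1×19 + 3
  19 = 6×3 + 1
  3 = 3×1
so gcd(22, 19) = 1.
Back-substitute for Bézout coefficients:
  1 = 19 - 6×3
  ... = 22×(-6) + 19×(7)
Scale by 94: particular solution (-564, 658); reduce m mod 19: (6, -2).
General solution: m = 6 + 19t, n = -2 - 22t for integer t.
-59 ≤ 6 + 19t ≤ -23 gives t ∈ [-3, -2], which is 2 values.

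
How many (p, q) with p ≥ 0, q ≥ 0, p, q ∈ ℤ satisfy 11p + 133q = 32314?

22

gcd(133, 11):
  133 = 12×11 + 1
  11 = 11×1
so gcd(133, 11) = 1.
Back-substitute for Bézout coefficients:
  1 = 133 - 12×11
  ... = 11×(-12) + 133×(1)
Scale by 32314: one solution is (-387768, 32314). Reduce p mod 133: (60, 238).
General: p = 60 + 133t, q = 238 - 11t.
p ≥ 0 ⇒ t ≥ 0; q ≥ 0 ⇒ t ≤ 21. So t ∈ [0, 21]: 22 solutions.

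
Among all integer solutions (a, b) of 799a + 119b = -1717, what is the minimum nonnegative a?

gcd(799, 119) = 17.
17 divides -1717, so solutions exist.
By Bézout, 799·(3) + 119·(-20) = 17.
Scale by -1717/17 = -101: (a₀, b₀) = (-303, 2020).
General solution: a = -303 + 7t, b = 2020 - 47t for integer t.
a ≥ 0: smallest is -303 mod 7 = 5 (at t = 44), with b = -48.

5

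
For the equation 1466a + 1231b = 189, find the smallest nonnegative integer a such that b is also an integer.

gcd(1466, 1231) = 1  (1466 = 1×1231 + 235, 1231 = 5×235 + 56, 235 = 4×56 + 11, 56 = 5×11 + 1, 11 = 11×1).
1 divides 189, so solutions exist.
Back-substituting, 1466×(-110) + 1231×(131) = 1.
Scale by 189/1 = 189: (a₀, b₀) = (-20790, 24759).
General solution: a = -20790 + 1231t, b = 24759 - 1466t for integer t.
a ≥ 0: smallest is -20790 mod 1231 = 137 (at t = 17), with b = -163.

137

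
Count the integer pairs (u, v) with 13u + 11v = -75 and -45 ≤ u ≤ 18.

gcd(13, 11) = 1.
By Bézout, 13·(-5) + 11·(6) = 1.
Particular solution: (1, -8).
General solution: u = 1 + 11t, v = -8 - 13t for integer t.
-45 ≤ 1 + 11t ≤ 18 gives t ∈ [-4, 1], which is 6 values.

6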